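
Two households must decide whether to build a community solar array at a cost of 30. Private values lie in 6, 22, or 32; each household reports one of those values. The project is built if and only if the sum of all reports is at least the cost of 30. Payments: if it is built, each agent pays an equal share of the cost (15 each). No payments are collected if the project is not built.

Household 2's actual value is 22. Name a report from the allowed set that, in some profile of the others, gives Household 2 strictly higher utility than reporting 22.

Suppose Household 1 reports 6.
Report 22: project not built, utility 0.
Report 32: project built, pays 15, utility 22 - 15 = 7.
So reporting 32 beats truth here (7 > 0).

32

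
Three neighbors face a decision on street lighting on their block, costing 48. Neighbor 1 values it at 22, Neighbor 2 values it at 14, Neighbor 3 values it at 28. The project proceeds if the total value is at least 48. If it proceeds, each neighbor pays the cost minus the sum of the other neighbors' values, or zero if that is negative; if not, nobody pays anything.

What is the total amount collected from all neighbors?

18

Total value 64 ≥ cost 48, so it is built.
Neighbor 1: others sum to 42; max(0, 48 - 42) = 6.
Neighbor 2: others sum to 50; max(0, 48 - 50) = 0.
Neighbor 3: others sum to 36; max(0, 48 - 36) = 12.
Total collected = 6 + 0 + 12 = 18.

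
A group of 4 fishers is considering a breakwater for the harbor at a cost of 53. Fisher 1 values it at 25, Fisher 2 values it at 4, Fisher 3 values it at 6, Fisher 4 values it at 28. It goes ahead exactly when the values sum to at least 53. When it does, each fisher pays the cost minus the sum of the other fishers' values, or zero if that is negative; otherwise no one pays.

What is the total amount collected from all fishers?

Total value 63 ≥ cost 53, so it is built.
Fisher 1: others sum to 38; max(0, 53 - 38) = 15.
Fisher 2: others sum to 59; max(0, 53 - 59) = 0.
Fisher 3: others sum to 57; max(0, 53 - 57) = 0.
Fisher 4: others sum to 35; max(0, 53 - 35) = 18.
Total collected = 15 + 0 + 0 + 18 = 33.

33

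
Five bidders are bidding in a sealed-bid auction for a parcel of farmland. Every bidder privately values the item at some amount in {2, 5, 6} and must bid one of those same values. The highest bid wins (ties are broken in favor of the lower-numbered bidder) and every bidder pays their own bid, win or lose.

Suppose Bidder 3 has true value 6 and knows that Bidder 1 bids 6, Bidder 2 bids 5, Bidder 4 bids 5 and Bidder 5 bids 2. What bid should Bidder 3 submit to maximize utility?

Bid 2: loses but pays 2, utility -2.
Bid 5: loses but pays 5, utility -5.
Bid 6: loses but pays 6, utility -6.
The best choice is 2 with utility -2.

2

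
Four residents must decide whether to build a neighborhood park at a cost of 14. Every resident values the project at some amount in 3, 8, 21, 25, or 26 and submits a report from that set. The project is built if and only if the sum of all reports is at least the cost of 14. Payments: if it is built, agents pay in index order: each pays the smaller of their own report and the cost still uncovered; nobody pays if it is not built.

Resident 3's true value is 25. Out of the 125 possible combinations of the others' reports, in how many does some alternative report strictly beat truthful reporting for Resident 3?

4

Others report (3, 3, 8): truth gives 17; report 3 gives 22 > 17. Violating.
Others report (3, 3, 21): truth gives 17; report 3 gives 22 > 17. Violating.
Others report (3, 3, 25): truth gives 17; report 3 gives 22 > 17. Violating.
Others report (3, 3, 26): truth gives 17; report 3 gives 22 > 17. Violating.
Others report (3, 3, 3): truth gives 17; no alternative beats it.
Others report (3, 8, 3): truth gives 22; no alternative beats it.
(Checking all 125 profiles: 4 have a profitable deviation, 121 do not.)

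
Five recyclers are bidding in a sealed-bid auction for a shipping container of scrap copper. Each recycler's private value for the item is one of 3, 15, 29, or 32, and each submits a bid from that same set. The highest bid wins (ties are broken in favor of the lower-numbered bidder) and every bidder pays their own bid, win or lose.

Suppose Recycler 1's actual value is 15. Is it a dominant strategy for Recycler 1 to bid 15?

Consider the case where Recycler 2 bids 3, Recycler 3 bids 3, Recycler 4 bids 3 and Recycler 5 bids 3.
Truthful bid 15: wins, pays 15, utility 15 - 15 = 0.
Bid 3 instead: wins, pays 3, utility 15 - 3 = 12.
Since 12 > 0, bidding 3 is strictly better here, so truthful bidding is not dominant.

No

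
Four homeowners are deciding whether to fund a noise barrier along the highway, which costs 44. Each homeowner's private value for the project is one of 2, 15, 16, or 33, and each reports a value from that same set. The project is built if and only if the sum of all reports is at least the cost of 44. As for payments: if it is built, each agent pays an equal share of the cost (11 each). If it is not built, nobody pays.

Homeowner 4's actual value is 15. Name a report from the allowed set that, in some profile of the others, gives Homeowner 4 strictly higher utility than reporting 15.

Suppose Homeowner 1 reports 2, Homeowner 2 reports 2 and Homeowner 3 reports 15.
Report 15: project not built, utility 0.
Report 33: project built, pays 11, utility 15 - 11 = 4.
So reporting 33 beats truth here (4 > 0).

33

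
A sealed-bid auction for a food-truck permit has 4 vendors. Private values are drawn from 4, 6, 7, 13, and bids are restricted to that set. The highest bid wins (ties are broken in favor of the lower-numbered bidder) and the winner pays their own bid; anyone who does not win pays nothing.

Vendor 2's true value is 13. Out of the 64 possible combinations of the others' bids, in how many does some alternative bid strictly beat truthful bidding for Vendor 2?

18

Others bid (4, 4, 4): truth gives 0; bid 6 gives 7 > 0. Violating.
Others bid (4, 4, 6): truth gives 0; bid 6 gives 7 > 0. Violating.
Others bid (4, 4, 7): truth gives 0; bid 7 gives 6 > 0. Violating.
Others bid (4, 6, 4): truth gives 0; bid 6 gives 7 > 0. Violating.
Others bid (4, 4, 13): truth gives 0; no alternative beats it.
Others bid (4, 6, 13): truth gives 0; no alternative beats it.
(Checking all 64 profiles: 18 have a profitable deviation, 46 do not.)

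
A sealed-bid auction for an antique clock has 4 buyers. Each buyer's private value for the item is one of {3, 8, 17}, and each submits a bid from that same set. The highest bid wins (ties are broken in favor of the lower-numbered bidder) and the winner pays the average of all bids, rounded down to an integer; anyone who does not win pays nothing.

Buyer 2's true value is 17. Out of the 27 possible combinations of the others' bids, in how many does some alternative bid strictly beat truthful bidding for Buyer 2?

4

Others bid (3, 3, 3): truth gives 11; bid 8 gives 13 > 11. Violating.
Others bid (3, 3, 8): truth gives 10; bid 8 gives 12 > 10. Violating.
Others bid (3, 8, 3): truth gives 10; bid 8 gives 12 > 10. Violating.
Others bid (3, 8, 8): truth gives 8; bid 8 gives 11 > 8. Violating.
Others bid (3, 3, 17): truth gives 7; no alternative beats it.
Others bid (3, 8, 17): truth gives 6; no alternative beats it.
(Checking all 27 profiles: 4 have a profitable deviation, 23 do not.)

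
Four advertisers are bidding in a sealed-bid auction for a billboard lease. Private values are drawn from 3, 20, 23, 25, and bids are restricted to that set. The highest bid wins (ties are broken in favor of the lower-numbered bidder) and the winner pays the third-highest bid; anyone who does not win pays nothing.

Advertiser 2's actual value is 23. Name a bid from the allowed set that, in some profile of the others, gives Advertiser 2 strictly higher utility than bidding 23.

Suppose Advertiser 1 bids 3, Advertiser 3 bids 3 and Advertiser 4 bids 25.
Bid 23: loses, pays 0, utility 0.
Bid 25: wins, pays 3, utility 23 - 3 = 20.
So bidding 25 beats truth here (20 > 0).

25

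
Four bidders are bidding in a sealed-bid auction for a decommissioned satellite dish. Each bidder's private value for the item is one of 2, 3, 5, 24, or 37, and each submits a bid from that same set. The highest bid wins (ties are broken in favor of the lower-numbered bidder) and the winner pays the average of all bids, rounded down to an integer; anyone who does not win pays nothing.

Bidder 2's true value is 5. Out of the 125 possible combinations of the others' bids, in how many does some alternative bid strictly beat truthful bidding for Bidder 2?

3

Others bid (2, 2, 3): truth gives 2; bid 3 gives 3 > 2. Violating.
Others bid (2, 3, 2): truth gives 2; bid 3 gives 3 > 2. Violating.
Others bid (2, 3, 3): truth gives 2; bid 3 gives 3 > 2. Violating.
Others bid (2, 2, 2): truth gives 3; no alternative beats it.
Others bid (2, 2, 5): truth gives 2; no alternative beats it.
(Checking all 125 profiles: 3 have a profitable deviation, 122 do not.)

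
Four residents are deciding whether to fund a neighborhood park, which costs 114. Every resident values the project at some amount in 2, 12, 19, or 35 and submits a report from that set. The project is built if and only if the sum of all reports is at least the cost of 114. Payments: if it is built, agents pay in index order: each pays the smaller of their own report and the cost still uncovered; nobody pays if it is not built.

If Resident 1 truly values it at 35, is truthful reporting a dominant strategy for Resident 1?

No

Consider the case where Resident 2 reports 35, Resident 3 reports 35 and Resident 4 reports 35.
Truthful report 35: project built, pays 35, utility 35 - 35 = 0.
Report 12 instead: project built, pays 12, utility 35 - 12 = 23.
Since 23 > 0, reporting 12 is strictly better here, so truthful reporting is not dominant.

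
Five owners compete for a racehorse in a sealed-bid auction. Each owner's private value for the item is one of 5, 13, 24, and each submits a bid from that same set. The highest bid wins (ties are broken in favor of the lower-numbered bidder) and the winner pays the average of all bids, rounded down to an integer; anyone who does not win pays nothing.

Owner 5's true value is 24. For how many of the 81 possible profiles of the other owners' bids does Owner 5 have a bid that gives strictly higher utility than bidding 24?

Others bid (5, 5, 5, 5): truth gives 16; bid 13 gives 18 > 16. Violating.
Others bid (5, 5, 5, 13): truth gives 14; no alternative beats it.
Others bid (5, 5, 5, 24): truth gives 0; no alternative beats it.
(Checking all 81 profiles: 1 has a profitable deviation, 80 do not.)

1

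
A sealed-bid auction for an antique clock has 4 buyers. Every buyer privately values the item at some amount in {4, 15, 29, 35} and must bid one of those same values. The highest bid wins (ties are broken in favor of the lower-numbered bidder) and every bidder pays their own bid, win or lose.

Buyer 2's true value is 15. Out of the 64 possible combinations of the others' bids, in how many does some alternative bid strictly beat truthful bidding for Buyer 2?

Others bid (4, 4, 29): truth gives -15; bid 4 gives -4 > -15. Violating.
Others bid (4, 4, 35): truth gives -15; bid 4 gives -4 > -15. Violating.
Others bid (4, 15, 29): truth gives -15; bid 4 gives -4 > -15. Violating.
Others bid (4, 15, 35): truth gives -15; bid 4 gives -4 > -15. Violating.
Others bid (4, 4, 4): truth gives 0; no alternative beats it.
Others bid (4, 4, 15): truth gives 0; no alternative beats it.
(Checking all 64 profiles: 60 have a profitable deviation, 4 do not.)

60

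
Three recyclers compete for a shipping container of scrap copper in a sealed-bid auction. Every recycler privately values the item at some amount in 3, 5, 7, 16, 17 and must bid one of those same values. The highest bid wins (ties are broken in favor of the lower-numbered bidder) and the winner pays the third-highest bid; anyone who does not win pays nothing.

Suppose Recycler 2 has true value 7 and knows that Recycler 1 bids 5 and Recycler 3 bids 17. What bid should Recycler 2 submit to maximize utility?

Bid 3: loses, pays 0, utility 0.
Bid 5: loses, pays 0, utility 0.
Bid 7: loses, pays 0, utility 0.
Bid 16: loses, pays 0, utility 0.
Bid 17: wins, pays 5, utility 7 - 5 = 2.
The best choice is 17 with utility 2.

17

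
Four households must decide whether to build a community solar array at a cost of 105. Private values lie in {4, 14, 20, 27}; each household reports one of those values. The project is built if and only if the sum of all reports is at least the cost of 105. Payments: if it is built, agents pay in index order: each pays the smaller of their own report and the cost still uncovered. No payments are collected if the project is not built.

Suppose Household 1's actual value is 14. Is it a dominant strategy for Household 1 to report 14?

Check each profile of the others' reports and compare truth against every alternative report.
Others report (4, 4, 4): truth gives 0, best alternative gives 0.
Others report (4, 4, 14): truth gives 0, best alternative gives 0.
Others report (4, 4, 20): truth gives 0, best alternative gives 0.
Others report (4, 4, 27): truth gives 0, best alternative gives 0.
Others report (4, 14, 4): truth gives 0, best alternative gives 0.
Others report (4, 14, 14): truth gives 0, best alternative gives 0.
(Remaining 58 profiles checked similarly; truth is weakly best in each.)
In every case the truthful report is at least as good as any alternative, so it is a dominant strategy.

Yes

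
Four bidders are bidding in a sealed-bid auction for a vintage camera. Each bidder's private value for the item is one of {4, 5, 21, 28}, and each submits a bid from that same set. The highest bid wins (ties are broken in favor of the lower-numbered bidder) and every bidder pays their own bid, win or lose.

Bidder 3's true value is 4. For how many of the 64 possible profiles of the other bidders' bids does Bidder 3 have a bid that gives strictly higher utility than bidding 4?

2

Others bid (4, 4, 4): truth gives -4; bid 5 gives -1 > -4. Violating.
Others bid (4, 4, 5): truth gives -4; bid 5 gives -1 > -4. Violating.
Others bid (4, 4, 21): truth gives -4; no alternative beats it.
Others bid (4, 4, 28): truth gives -4; no alternative beats it.
(Checking all 64 profiles: 2 have a profitable deviation, 62 do not.)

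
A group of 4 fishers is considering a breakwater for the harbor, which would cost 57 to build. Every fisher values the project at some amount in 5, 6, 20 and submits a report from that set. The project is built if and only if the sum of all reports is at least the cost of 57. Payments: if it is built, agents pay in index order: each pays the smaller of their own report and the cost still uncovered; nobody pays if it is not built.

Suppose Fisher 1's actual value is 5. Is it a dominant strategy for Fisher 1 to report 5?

Yes

Check each profile of the others' reports and compare truth against every alternative report.
Others report (20, 20, 20): truth gives 0, best alternative gives -1.
Others report (5, 5, 5): truth gives 0, best alternative gives 0.
Others report (5, 5, 6): truth gives 0, best alternative gives 0.
Others report (5, 5, 20): truth gives 0, best alternative gives 0.
Others report (5, 6, 5): truth gives 0, best alternative gives 0.
Others report (5, 6, 6): truth gives 0, best alternative gives 0.
(Remaining 21 profiles checked similarly; truth is weakly best in each.)
In every case the truthful report is at least as good as any alternative, so it is a dominant strategy.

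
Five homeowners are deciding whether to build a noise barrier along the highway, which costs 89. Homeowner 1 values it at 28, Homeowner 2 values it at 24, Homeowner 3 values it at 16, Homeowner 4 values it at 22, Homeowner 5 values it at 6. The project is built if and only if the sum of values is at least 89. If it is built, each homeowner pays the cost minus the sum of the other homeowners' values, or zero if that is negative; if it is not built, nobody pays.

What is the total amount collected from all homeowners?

Total value 96 ≥ cost 89, so it is built.
Homeowner 1: others sum to 68; max(0, 89 - 68) = 21.
Homeowner 2: others sum to 72; max(0, 89 - 72) = 17.
Homeowner 3: others sum to 80; max(0, 89 - 80) = 9.
Homeowner 4: others sum to 74; max(0, 89 - 74) = 15.
Homeowner 5: others sum to 90; max(0, 89 - 90) = 0.
Total collected = 21 + 17 + 9 + 15 + 0 = 62.

62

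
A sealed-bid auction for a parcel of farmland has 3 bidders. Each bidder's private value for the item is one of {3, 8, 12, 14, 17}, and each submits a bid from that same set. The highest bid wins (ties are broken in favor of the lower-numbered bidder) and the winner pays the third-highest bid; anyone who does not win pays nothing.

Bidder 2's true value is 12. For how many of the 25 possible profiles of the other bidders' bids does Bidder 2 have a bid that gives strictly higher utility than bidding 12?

8

Others bid (3, 14): truth gives 0; bid 14 gives 9 > 0. Violating.
Others bid (3, 17): truth gives 0; bid 17 gives 9 > 0. Violating.
Others bid (8, 14): truth gives 0; bid 14 gives 4 > 0. Violating.
Others bid (8, 17): truth gives 0; bid 17 gives 4 > 0. Violating.
Others bid (3, 3): truth gives 9; no alternative beats it.
Others bid (3, 8): truth gives 9; no alternative beats it.
(Checking all 25 profiles: 8 have a profitable deviation, 17 do not.)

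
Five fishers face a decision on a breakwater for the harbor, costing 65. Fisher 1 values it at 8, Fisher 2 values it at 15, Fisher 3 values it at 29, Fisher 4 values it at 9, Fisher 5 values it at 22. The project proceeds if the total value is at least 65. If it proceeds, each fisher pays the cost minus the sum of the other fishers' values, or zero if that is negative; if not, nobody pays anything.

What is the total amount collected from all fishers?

15

Total value 83 ≥ cost 65, so it is built.
Fisher 1: others sum to 75; max(0, 65 - 75) = 0.
Fisher 2: others sum to 68; max(0, 65 - 68) = 0.
Fisher 3: others sum to 54; max(0, 65 - 54) = 11.
Fisher 4: others sum to 74; max(0, 65 - 74) = 0.
Fisher 5: others sum to 61; max(0, 65 - 61) = 4.
Total collected = 0 + 0 + 11 + 0 + 4 = 15.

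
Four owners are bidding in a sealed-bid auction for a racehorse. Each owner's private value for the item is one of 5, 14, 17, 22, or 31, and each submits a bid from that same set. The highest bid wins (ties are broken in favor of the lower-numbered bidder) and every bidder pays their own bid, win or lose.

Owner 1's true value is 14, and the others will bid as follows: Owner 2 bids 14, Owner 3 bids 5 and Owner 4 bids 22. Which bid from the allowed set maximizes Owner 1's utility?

5

Bid 5: loses but pays 5, utility -5.
Bid 14: loses but pays 14, utility -14.
Bid 17: loses but pays 17, utility -17.
Bid 22: wins, pays 22, utility 14 - 22 = -8.
Bid 31: wins, pays 31, utility 14 - 31 = -17.
The best choice is 5 with utility -5.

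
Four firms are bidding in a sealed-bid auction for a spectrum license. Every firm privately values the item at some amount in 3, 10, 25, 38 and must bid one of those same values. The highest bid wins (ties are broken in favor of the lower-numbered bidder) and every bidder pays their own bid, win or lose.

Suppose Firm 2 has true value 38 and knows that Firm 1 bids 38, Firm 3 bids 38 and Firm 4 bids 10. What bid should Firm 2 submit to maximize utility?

3

Bid 3: loses but pays 3, utility -3.
Bid 10: loses but pays 10, utility -10.
Bid 25: loses but pays 25, utility -25.
Bid 38: loses but pays 38, utility -38.
The best choice is 3 with utility -3.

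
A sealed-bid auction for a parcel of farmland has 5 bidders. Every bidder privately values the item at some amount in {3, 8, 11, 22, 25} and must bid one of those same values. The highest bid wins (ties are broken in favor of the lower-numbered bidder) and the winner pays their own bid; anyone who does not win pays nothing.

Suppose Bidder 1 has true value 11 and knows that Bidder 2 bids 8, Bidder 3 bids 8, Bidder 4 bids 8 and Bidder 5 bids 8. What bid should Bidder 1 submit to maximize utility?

Bid 3: loses, pays 0, utility 0.
Bid 8: wins, pays 8, utility 11 - 8 = 3.
Bid 11: wins, pays 11, utility 11 - 11 = 0.
Bid 22: wins, pays 22, utility 11 - 22 = -11.
Bid 25: wins, pays 25, utility 11 - 25 = -14.
The best choice is 8 with utility 3.

8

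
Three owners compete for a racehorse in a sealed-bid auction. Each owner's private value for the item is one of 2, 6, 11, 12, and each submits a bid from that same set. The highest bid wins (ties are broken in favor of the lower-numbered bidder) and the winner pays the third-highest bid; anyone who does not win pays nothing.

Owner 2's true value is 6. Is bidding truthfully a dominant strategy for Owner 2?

No

Consider the case where Owner 1 bids 2 and Owner 3 bids 11.
Truthful bid 6: loses, pays 0, utility 0.
Bid 11 instead: wins, pays 2, utility 6 - 2 = 4.
Since 4 > 0, bidding 11 is strictly better here, so truthful bidding is not dominant.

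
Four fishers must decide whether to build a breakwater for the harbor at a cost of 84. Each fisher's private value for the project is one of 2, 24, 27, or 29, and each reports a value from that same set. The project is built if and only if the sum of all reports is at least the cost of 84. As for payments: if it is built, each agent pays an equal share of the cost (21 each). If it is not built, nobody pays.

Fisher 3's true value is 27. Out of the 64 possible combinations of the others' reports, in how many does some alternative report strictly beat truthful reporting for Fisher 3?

Others report (2, 24, 29): truth gives 0; report 29 gives 6 > 0. Violating.
Others report (2, 27, 27): truth gives 0; report 29 gives 6 > 0. Violating.
Others report (2, 29, 24): truth gives 0; report 29 gives 6 > 0. Violating.
Others report (24, 2, 29): truth gives 0; report 29 gives 6 > 0. Violating.
Others report (2, 2, 2): truth gives 0; no alternative beats it.
Others report (2, 2, 24): truth gives 0; no alternative beats it.
(Checking all 64 profiles: 9 have a profitable deviation, 55 do not.)

9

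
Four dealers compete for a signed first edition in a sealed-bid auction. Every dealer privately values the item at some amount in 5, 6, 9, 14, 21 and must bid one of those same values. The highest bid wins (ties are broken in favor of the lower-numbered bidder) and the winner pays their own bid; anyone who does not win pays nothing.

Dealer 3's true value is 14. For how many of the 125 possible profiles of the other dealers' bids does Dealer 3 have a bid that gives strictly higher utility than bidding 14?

Others bid (5, 5, 5): truth gives 0; bid 6 gives 8 > 0. Violating.
Others bid (5, 5, 6): truth gives 0; bid 6 gives 8 > 0. Violating.
Others bid (5, 5, 9): truth gives 0; bid 9 gives 5 > 0. Violating.
Others bid (5, 6, 5): truth gives 0; bid 9 gives 5 > 0. Violating.
Others bid (5, 5, 14): truth gives 0; no alternative beats it.
Others bid (5, 5, 21): truth gives 0; no alternative beats it.
(Checking all 125 profiles: 12 have a profitable deviation, 113 do not.)

12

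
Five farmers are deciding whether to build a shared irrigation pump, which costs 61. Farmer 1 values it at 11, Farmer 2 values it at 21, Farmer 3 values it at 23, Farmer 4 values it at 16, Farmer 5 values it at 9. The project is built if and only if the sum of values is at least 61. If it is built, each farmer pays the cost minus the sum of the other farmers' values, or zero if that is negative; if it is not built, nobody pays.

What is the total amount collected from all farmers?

Total value 80 ≥ cost 61, so it is built.
Farmer 1: others sum to 69; max(0, 61 - 69) = 0.
Farmer 2: others sum to 59; max(0, 61 - 59) = 2.
Farmer 3: others sum to 57; max(0, 61 - 57) = 4.
Farmer 4: others sum to 64; max(0, 61 - 64) = 0.
Farmer 5: others sum to 71; max(0, 61 - 71) = 0.
Total collected = 0 + 2 + 4 + 0 + 0 = 6.

6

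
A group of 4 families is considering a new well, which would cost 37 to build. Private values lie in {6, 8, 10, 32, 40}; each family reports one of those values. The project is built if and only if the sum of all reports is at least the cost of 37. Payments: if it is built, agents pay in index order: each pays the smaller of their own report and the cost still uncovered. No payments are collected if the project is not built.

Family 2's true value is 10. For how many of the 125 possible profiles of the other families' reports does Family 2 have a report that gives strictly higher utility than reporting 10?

49

Others report (6, 6, 32): truth gives 0; report 6 gives 4 > 0. Violating.
Others report (6, 6, 40): truth gives 0; report 6 gives 4 > 0. Violating.
Others report (6, 8, 32): truth gives 0; report 6 gives 4 > 0. Violating.
Others report (6, 8, 40): truth gives 0; report 6 gives 4 > 0. Violating.
Others report (6, 6, 6): truth gives 0; no alternative beats it.
Others report (6, 6, 8): truth gives 0; no alternative beats it.
(Checking all 125 profiles: 49 have a profitable deviation, 76 do not.)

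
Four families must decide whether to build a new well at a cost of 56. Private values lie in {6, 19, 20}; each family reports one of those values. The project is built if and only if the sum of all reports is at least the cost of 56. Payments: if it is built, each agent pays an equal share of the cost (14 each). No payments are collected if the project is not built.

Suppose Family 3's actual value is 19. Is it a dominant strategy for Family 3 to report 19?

Check each profile of the others' reports and compare truth against every alternative report.
Others report (6, 19, 19): truth gives 5, best alternative gives 5.
Others report (6, 19, 20): truth gives 5, best alternative gives 5.
Others report (6, 20, 19): truth gives 5, best alternative gives 5.
Others report (6, 20, 20): truth gives 5, best alternative gives 5.
Others report (19, 6, 19): truth gives 5, best alternative gives 5.
Others report (19, 6, 20): truth gives 5, best alternative gives 5.
(Remaining 21 profiles checked similarly; truth is weakly best in each.)
In every case the truthful report is at least as good as any alternative, so it is a dominant strategy.

Yes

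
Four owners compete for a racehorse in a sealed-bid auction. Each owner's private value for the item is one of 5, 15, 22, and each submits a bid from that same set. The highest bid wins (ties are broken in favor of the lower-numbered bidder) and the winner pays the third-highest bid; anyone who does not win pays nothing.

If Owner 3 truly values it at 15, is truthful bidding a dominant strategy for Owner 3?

Consider the case where Owner 1 bids 5, Owner 2 bids 5 and Owner 4 bids 22.
Truthful bid 15: loses, pays 0, utility 0.
Bid 22 instead: wins, pays 5, utility 15 - 5 = 10.
Since 10 > 0, bidding 22 is strictly better here, so truthful bidding is not dominant.

No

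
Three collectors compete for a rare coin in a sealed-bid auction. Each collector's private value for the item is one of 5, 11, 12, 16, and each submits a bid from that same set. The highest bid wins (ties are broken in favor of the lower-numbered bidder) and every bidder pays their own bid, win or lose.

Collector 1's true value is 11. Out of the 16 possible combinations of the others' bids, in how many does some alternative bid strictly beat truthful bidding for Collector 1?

13

Others bid (5, 5): truth gives 0; bid 5 gives 6 > 0. Violating.
Others bid (5, 12): truth gives -11; bid 12 gives -1 > -11. Violating.
Others bid (5, 16): truth gives -11; bid 5 gives -5 > -11. Violating.
Others bid (11, 12): truth gives -11; bid 12 gives -1 > -11. Violating.
Others bid (5, 11): truth gives 0; no alternative beats it.
Others bid (11, 5): truth gives 0; no alternative beats it.
(Checking all 16 profiles: 13 have a profitable deviation, 3 do not.)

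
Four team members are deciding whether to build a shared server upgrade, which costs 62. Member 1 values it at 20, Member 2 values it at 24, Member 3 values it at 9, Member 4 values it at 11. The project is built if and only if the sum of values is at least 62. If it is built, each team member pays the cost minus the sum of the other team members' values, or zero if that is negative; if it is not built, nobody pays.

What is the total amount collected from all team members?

56

Total value 64 ≥ cost 62, so it is built.
Member 1: others sum to 44; max(0, 62 - 44) = 18.
Member 2: others sum to 40; max(0, 62 - 40) = 22.
Member 3: others sum to 55; max(0, 62 - 55) = 7.
Member 4: others sum to 53; max(0, 62 - 53) = 9.
Total collected = 18 + 22 + 7 + 9 = 56.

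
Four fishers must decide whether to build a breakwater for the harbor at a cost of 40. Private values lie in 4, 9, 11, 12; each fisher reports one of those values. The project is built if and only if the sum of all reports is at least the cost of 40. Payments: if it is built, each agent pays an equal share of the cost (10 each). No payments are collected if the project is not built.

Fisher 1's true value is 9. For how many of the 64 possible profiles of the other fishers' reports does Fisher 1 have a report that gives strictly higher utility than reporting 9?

19

Others report (9, 11, 11): truth gives -1; report 4 gives 0 > -1. Violating.
Others report (9, 11, 12): truth gives -1; report 4 gives 0 > -1. Violating.
Others report (9, 12, 11): truth gives -1; report 4 gives 0 > -1. Violating.
Others report (9, 12, 12): truth gives -1; report 4 gives 0 > -1. Violating.
Others report (4, 4, 4): truth gives 0; no alternative beats it.
Others report (4, 4, 9): truth gives 0; no alternative beats it.
(Checking all 64 profiles: 19 have a profitable deviation, 45 do not.)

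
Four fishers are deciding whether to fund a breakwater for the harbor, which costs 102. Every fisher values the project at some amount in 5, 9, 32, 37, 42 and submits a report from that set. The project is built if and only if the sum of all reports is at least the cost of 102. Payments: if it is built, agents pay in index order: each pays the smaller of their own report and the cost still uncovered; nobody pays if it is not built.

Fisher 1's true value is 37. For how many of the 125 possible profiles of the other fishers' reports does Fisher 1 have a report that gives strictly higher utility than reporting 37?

Others report (5, 32, 37): truth gives 0; report 32 gives 5 > 0. Violating.
Others report (5, 32, 42): truth gives 0; report 32 gives 5 > 0. Violating.
Others report (5, 37, 32): truth gives 0; report 32 gives 5 > 0. Violating.
Others report (5, 37, 37): truth gives 0; report 32 gives 5 > 0. Violating.
Others report (5, 5, 5): truth gives 0; no alternative beats it.
Others report (5, 5, 9): truth gives 0; no alternative beats it.
(Checking all 125 profiles: 78 have a profitable deviation, 47 do not.)

78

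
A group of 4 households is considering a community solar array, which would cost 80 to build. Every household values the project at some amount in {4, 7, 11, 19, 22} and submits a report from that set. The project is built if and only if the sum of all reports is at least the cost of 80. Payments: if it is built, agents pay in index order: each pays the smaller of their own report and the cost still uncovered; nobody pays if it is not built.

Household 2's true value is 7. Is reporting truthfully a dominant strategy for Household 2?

Yes

Check each profile of the others' reports and compare truth against every alternative report.
Others report (4, 4, 4): truth gives 0, best alternative gives 0.
Others report (4, 4, 7): truth gives 0, best alternative gives 0.
Others report (4, 4, 11): truth gives 0, best alternative gives 0.
Others report (4, 4, 19): truth gives 0, best alternative gives 0.
Others report (4, 4, 22): truth gives 0, best alternative gives 0.
Others report (4, 7, 4): truth gives 0, best alternative gives 0.
(Remaining 119 profiles checked similarly; truth is weakly best in each.)
In every case the truthful report is at least as good as any alternative, so it is a dominant strategy.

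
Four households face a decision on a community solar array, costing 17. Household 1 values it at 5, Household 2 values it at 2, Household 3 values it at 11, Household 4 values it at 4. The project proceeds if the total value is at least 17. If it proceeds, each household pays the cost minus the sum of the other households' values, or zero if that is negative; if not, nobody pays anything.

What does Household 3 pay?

6

Total value 22 ≥ cost 17, so the project is built.
The other households' values sum to 11.
Cost minus that sum is 17 - 11 = 6.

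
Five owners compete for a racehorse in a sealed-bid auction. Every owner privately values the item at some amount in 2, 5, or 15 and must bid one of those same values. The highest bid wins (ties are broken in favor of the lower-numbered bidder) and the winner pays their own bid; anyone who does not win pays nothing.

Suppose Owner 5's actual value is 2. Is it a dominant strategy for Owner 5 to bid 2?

Check each profile of the others' bids and compare truth against every alternative bid.
Others bid (2, 2, 2, 2): truth gives 0, best alternative gives -3.
Others bid (2, 2, 2, 5): truth gives 0, best alternative gives 0.
Others bid (2, 2, 2, 15): truth gives 0, best alternative gives 0.
Others bid (2, 2, 5, 2): truth gives 0, best alternative gives 0.
Others bid (2, 2, 5, 5): truth gives 0, best alternative gives 0.
Others bid (2, 2, 5, 15): truth gives 0, best alternative gives 0.
(Remaining 75 profiles checked similarly; truth is weakly best in each.)
In every case the truthful bid is at least as good as any alternative, so it is a dominant strategy.

Yes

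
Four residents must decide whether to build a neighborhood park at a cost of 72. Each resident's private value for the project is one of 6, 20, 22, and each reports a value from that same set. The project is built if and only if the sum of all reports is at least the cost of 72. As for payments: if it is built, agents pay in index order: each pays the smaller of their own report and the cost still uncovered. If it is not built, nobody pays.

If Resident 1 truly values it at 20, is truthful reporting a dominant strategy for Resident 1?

Consider the case where Resident 2 reports 22, Resident 3 reports 22 and Resident 4 reports 22.
Truthful report 20: project built, pays 20, utility 20 - 20 = 0.
Report 6 instead: project built, pays 6, utility 20 - 6 = 14.
Since 14 > 0, reporting 6 is strictly better here, so truthful reporting is not dominant.

No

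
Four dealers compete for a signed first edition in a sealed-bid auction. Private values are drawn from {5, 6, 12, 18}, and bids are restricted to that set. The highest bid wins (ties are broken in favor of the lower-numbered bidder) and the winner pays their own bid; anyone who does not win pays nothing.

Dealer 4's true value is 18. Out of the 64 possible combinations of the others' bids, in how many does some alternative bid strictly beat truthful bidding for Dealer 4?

8

Others bid (5, 5, 5): truth gives 0; bid 6 gives 12 > 0. Violating.
Others bid (5, 5, 6): truth gives 0; bid 12 gives 6 > 0. Violating.
Others bid (5, 6, 5): truth gives 0; bid 12 gives 6 > 0. Violating.
Others bid (5, 6, 6): truth gives 0; bid 12 gives 6 > 0. Violating.
Others bid (5, 5, 12): truth gives 0; no alternative beats it.
Others bid (5, 5, 18): truth gives 0; no alternative beats it.
(Checking all 64 profiles: 8 have a profitable deviation, 56 do not.)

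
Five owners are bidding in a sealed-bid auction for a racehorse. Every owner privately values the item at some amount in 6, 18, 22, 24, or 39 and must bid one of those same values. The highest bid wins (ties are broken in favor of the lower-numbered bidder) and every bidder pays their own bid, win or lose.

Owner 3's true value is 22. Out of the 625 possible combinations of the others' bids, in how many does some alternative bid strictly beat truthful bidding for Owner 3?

Others bid (6, 6, 6, 6): truth gives 0; bid 18 gives 4 > 0. Violating.
Others bid (6, 6, 6, 18): truth gives 0; bid 18 gives 4 > 0. Violating.
Others bid (6, 6, 6, 24): truth gives -22; bid 24 gives -2 > -22. Violating.
Others bid (6, 6, 6, 39): truth gives -22; bid 6 gives -6 > -22. Violating.
Others bid (6, 6, 6, 22): truth gives 0; no alternative beats it.
Others bid (6, 6, 18, 22): truth gives 0; no alternative beats it.
(Checking all 625 profiles: 593 have a profitable deviation, 32 do not.)

593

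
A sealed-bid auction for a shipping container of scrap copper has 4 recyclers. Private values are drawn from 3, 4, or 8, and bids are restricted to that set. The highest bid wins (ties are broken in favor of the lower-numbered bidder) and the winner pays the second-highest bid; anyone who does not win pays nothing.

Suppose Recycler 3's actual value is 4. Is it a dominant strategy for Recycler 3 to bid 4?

Check each profile of the others' bids and compare truth against every alternative bid.
Others bid (3, 3, 3): truth gives 1, best alternative gives 1.
Others bid (3, 3, 4): truth gives 0, best alternative gives 0.
Others bid (3, 3, 8): truth gives 0, best alternative gives 0.
Others bid (3, 4, 3): truth gives 0, best alternative gives 0.
Others bid (3, 4, 4): truth gives 0, best alternative gives 0.
Others bid (3, 4, 8): truth gives 0, best alternative gives 0.
(Remaining 21 profiles checked similarly; truth is weakly best in each.)
In every case the truthful bid is at least as good as any alternative, so it is a dominant strategy.

Yes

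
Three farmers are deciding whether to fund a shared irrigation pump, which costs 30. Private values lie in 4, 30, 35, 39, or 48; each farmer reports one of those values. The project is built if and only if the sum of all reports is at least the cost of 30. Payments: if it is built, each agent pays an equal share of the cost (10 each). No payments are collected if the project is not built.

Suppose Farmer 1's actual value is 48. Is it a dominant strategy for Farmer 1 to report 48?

Check each profile of the others' reports and compare truth against every alternative report.
Others report (4, 4): truth gives 38, best alternative gives 38.
Others report (4, 30): truth gives 38, best alternative gives 38.
Others report (4, 35): truth gives 38, best alternative gives 38.
Others report (4, 39): truth gives 38, best alternative gives 38.
Others report (4, 48): truth gives 38, best alternative gives 38.
Others report (30, 4): truth gives 38, best alternative gives 38.
(Remaining 19 profiles checked similarly; truth is weakly best in each.)
In every case the truthful report is at least as good as any alternative, so it is a dominant strategy.

Yes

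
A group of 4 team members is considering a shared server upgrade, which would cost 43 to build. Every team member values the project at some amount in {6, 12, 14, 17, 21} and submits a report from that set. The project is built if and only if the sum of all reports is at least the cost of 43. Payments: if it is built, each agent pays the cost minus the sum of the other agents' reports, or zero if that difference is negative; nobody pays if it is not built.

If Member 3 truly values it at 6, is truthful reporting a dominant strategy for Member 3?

Yes

Check each profile of the others' reports and compare truth against every alternative report.
Others report (6, 12, 14): truth gives 0, best alternative gives -5.
Others report (6, 14, 12): truth gives 0, best alternative gives -5.
Others report (12, 6, 14): truth gives 0, best alternative gives -5.
Others report (12, 14, 6): truth gives 0, best alternative gives -5.
Others report (14, 6, 12): truth gives 0, best alternative gives -5.
Others report (14, 12, 6): truth gives 0, best alternative gives -5.
(Remaining 119 profiles checked similarly; truth is weakly best in each.)
In every case the truthful report is at least as good as any alternative, so it is a dominant strategy.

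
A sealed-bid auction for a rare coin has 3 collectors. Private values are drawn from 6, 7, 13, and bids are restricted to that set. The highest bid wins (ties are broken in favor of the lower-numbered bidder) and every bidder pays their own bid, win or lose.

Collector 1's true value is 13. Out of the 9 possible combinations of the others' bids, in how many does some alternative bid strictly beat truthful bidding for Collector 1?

Others bid (6, 6): truth gives 0; bid 6 gives 7 > 0. Violating.
Others bid (6, 7): truth gives 0; bid 7 gives 6 > 0. Violating.
Others bid (7, 6): truth gives 0; bid 7 gives 6 > 0. Violating.
Others bid (7, 7): truth gives 0; bid 7 gives 6 > 0. Violating.
Others bid (6, 13): truth gives 0; no alternative beats it.
Others bid (7, 13): truth gives 0; no alternative beats it.
(Checking all 9 profiles: 4 have a profitable deviation, 5 do not.)

4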